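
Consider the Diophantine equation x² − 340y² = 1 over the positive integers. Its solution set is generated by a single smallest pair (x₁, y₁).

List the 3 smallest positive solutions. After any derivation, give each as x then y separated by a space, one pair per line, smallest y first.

√340 → a₀=18, period (2,3,1,1,1,…,3,2,36); ℓ=14 even so k=13
a_0=18:  p_0=18·1+0=18,  q_0=18·0+1=1
a_1=2:  p_1=2·18+1=37,  q_1=2·1+0=2
a_2=3:  p_2=3·37+18=129,  q_2=3·2+1=7
a_3=1:  p_3=1·129+37=166,  q_3=1·7+2=9
…
a_5=1:  p_5=1·295+166=461,  q_5=1·16+9=25
a_6=1:  p_6=1·461+295=756,  q_6=1·25+16=41
…
a_8=1:  p_8=1·6509+756=7265,  q_8=1·353+41=394
a_9=1:  p_9=1·7265+6509=13774,  q_9=1·394+353=747
a_10=1:  p_10=1·13774+7265=21039,  q_10=1·747+394=1141
a_11=1:  p_11=1·21039+13774=34813,  q_11=1·1141+747=1888
a_12=3:  p_12=3·34813+21039=125478,  q_12=3·1888+1141=6805
a_13=2:  p_13=2·125478+34813=285769,  q_13=2·6805+1888=15498
→ (285769, 15498).  Check: 285769²=81663921361, 340·15498²=81663921360, difference 1.
(x_2, y_2) = (285769·285769 + 340·15498·15498, 285769·15498 + 15498·285769) = (163327842721, 8857695924)
(x_3, y_3) = (285769·163327842721 + 340·15498·8857695924, 285769·8857695924 + 15498·163327842721) = (93348068572789129, 5062509812995614)

285769 15498
163327842721 8857695924
93348068572789129 5062509812995614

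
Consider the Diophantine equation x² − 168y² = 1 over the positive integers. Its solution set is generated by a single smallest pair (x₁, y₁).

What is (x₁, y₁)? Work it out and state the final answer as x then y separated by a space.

[12; 1,24] for √168; ℓ=2 ⇒ convergent index 1
step 0: (12, 1)  from 12·(1,0) + (0,1)
step 1: (13, 1)  from 1·(12,1) + (1,0)
fundamental: x₁=13, y₁=1  (since 169 − 168·1 = 1)

13 1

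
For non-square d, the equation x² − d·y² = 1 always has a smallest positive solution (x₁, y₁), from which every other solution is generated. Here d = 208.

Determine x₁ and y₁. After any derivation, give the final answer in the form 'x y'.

649 45

[14; 2,2,1,2,2,28] for √208; ℓ=6 ⇒ convergent index 5
step 0: (14, 1)  from 14·(1,0) + (0,1)
step 1: (29, 2)  from 2·(14,1) + (1,0)
step 2: (72, 5)  from 2·(29,2) + (14,1)
step 3: (101, 7)  from 1·(72,5) + (29,2)
step 4: (274, 19)  from 2·(101,7) + (72,5)
step 5: (649, 45)  from 2·(274,19) + (101,7)
(x₁, y₁) = (649, 45);  649² − 208·45² = 1 ✓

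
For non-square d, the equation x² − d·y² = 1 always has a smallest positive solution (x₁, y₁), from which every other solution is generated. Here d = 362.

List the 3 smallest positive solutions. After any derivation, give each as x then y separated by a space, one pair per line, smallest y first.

723 38
1045457 54948
1511730099 79454770

d=362: √d = [19; 38] (ℓ=1, odd), read p_1/q_1
step 0: (19, 1)  from 19·(1,0) + (0,1)
step 1: (723, 38)  from 38·(19,1) + (1,0)
(x₁, y₁) = (723, 38);  723² − 362·38² = 1 ✓
(x_2, y_2) = (723·723 + 362·38·38, 723·38 + 38·723) = (1045457, 54948)
(x_3, y_3) = (723·1045457 + 362·38·54948, 723·54948 + 38·1045457) = (1511730099, 79454770)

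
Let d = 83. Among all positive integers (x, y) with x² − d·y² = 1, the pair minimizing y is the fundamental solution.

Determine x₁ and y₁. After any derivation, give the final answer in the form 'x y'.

√83 → a₀=9, period (9,18); ℓ=2 even so k=1
step 0: (9, 1)  from 9·(1,0) + (0,1)
step 1: (82, 9)  from 9·(9,1) + (1,0)
fundamental: x₁=82, y₁=9  (since 6724 − 83·81 = 1)

82 9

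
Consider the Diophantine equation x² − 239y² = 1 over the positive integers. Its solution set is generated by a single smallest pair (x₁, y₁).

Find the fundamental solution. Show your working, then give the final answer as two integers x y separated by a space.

6195120 400729

√239 = [15; 2,5,1,2,4,15,4,2,1,5,2,30, …], period ℓ=12 (even) → k=11
a_0=15:  p_0=15·1+0=15,  q_0=15·0+1=1
…
a_3=1:  p_3=1·170+31=201,  q_3=1·11+2=13
…
a_7=4:  p_7=4·37907+2489=154117,  q_7=4·2452+161=9969
a_8=2:  p_8=2·154117+37907=346141,  q_8=2·9969+2452=22390
a_9=1:  p_9=1·346141+154117=500258,  q_9=1·22390+9969=32359
a_10=5:  p_10=5·500258+346141=2847431,  q_10=5·32359+22390=184185
a_11=2:  p_11=2·2847431+500258=6195120,  q_11=2·184185+32359=400729
(x₁, y₁) = (6195120, 400729);  6195120² − 239·400729² = 1 ✓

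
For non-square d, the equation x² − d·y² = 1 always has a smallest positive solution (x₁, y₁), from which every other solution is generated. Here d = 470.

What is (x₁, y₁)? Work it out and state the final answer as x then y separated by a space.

1691 78

√470 = [21; 1,2,8,2,1,42, …], period ℓ=6 (even) → k=5
i=0: a=21 ⇒ p=21, q=1
i=1: a=1 ⇒ p=22, q=1
i=2: a=2 ⇒ p=65, q=3
…
i=4: a=2 ⇒ p=1149, q=53
i=5: a=1 ⇒ p=1691, q=78
→ (1691, 78).  Check: 1691²=2859481, 470·78²=2859480, difference 1.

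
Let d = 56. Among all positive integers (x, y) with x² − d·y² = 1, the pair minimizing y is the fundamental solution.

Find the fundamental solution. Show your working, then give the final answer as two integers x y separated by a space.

15 2

d=56: √d = [7; 2,14] (ℓ=2, even), read p_1/q_1
i=0: a=7 ⇒ p=7, q=1
i=1: a=2 ⇒ p=15, q=2
→ (15, 2).  Check: 15²=225, 56·2²=224, difference 1.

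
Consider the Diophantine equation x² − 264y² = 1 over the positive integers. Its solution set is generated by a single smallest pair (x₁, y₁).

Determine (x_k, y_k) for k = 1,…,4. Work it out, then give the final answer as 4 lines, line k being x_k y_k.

√264 = [16; 4,32, …], period ℓ=2 (even) → k=1
k=0  a_k=16  p_k/q_k = 16/1
k=1  a_k=4  p_k/q_k = 65/4
fundamental: x₁=65, y₁=4  (since 4225 − 264·16 = 1)
k=2:  x_2 = 65·65+264·4·4 = 8449,  y_2 = 65·4+4·65 = 520
k=3:  x_3 = 65·8449+264·4·520 = 1098305,  y_3 = 65·520+4·8449 = 67596
k=4:  x_4 = 65·1098305+264·4·67596 = 142771201,  y_4 = 65·67596+4·1098305 = 8786960

65 4
8449 520
1098305 67596
142771201 8786960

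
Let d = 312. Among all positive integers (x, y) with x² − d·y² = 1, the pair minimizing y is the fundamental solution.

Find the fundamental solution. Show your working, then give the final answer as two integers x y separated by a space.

d=312: √d = [17; 1,1,1,34] (ℓ=4, even), read p_3/q_3
step 0: (17, 1)  from 17·(1,0) + (0,1)
…
step 2: (35, 2)  from 1·(18,1) + (17,1)
step 3: (53, 3)  from 1·(35,2) + (18,1)
(x₁, y₁) = (53, 3);  53² − 312·3² = 1 ✓

53 3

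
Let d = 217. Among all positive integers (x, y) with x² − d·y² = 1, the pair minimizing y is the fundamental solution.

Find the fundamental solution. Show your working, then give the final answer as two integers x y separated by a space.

3844063 260952

√217 = [14; 1,2,1,2,1,…,2,1,28, …], period ℓ=16 (even) → k=15
a_0=14:  p_0=14·1+0=14,  q_0=14·0+1=1
a_1=1:  p_1=1·14+1=15,  q_1=1·1+0=1
…
a_5=1:  p_5=1·162+59=221,  q_5=1·11+4=15
…
a_7=9:  p_7=9·383+221=3668,  q_7=9·26+15=249
a_8=4:  p_8=4·3668+383=15055,  q_8=4·249+26=1022
a_9=9:  p_9=9·15055+3668=139163,  q_9=9·1022+249=9447
a_10=1:  p_10=1·139163+15055=154218,  q_10=1·9447+1022=10469
a_11=1:  p_11=1·154218+139163=293381,  q_11=1·10469+9447=19916
a_12=2:  p_12=2·293381+154218=740980,  q_12=2·19916+10469=50301
…
a_14=2:  p_14=2·1034361+740980=2809702,  q_14=2·70217+50301=190735
a_15=1:  p_15=1·2809702+1034361=3844063,  q_15=1·190735+70217=260952
→ (3844063, 260952).  Check: 3844063²=14776820347969, 217·260952²=14776820347968, difference 1.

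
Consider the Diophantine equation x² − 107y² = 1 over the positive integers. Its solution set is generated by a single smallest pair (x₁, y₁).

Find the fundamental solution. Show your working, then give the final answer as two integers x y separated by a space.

962 93

√107 = [10; 2,1,9,1,2,20, …], period ℓ=6 (even) → k=5
k=0  a_k=10  p_k/q_k = 10/1
k=1  a_k=2  p_k/q_k = 21/2
k=2  a_k=1  p_k/q_k = 31/3
…
k=4  a_k=1  p_k/q_k = 331/32
k=5  a_k=2  p_k/q_k = 962/93
(x₁, y₁) = (962, 93);  962² − 107·93² = 1 ✓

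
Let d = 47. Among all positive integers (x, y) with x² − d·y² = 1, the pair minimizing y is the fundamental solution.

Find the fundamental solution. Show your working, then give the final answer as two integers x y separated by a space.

48 7

d=47: √d = [6; 1,5,1,12] (ℓ=4, even), read p_3/q_3
a_0=6:  p_0=6·1+0=6,  q_0=6·0+1=1
a_1=1:  p_1=1·6+1=7,  q_1=1·1+0=1
a_2=5:  p_2=5·7+6=41,  q_2=5·1+1=6
a_3=1:  p_3=1·41+7=48,  q_3=1·6+1=7
→ (48, 7).  Check: 48²=2304, 47·7²=2303, difference 1.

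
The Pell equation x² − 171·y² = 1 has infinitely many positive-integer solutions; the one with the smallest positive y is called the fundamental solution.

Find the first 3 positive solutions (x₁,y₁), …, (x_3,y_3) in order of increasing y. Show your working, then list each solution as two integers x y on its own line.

d=171: √d = [13; 13,26] (ℓ=2, even), read p_1/q_1
i=0: a=13 ⇒ p=13, q=1
i=1: a=13 ⇒ p=170, q=13
→ (170, 13).  Check: 170²=28900, 171·13²=28899, difference 1.
(170+13√171)^2 = 57799 + 4420√171
(170+13√171)^3 = 19651490 + 1502787√171

170 13
57799 4420
19651490 1502787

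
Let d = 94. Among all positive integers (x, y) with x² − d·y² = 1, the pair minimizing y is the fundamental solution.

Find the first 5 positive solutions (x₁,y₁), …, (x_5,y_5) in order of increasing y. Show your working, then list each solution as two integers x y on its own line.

2143295 221064
9187426914049 947610731760
39382732335491159615 4062018686654877336
168817626601983862467148801 17412208682026983028992480
723651950015758622280719887718975 74638999614285983163562219965864

[9; 1,2,3,1,1,…,2,1,18] for √94; ℓ=16 ⇒ convergent index 15
k=0  a_k=9  p_k/q_k = 9/1
k=1  a_k=1  p_k/q_k = 10/1
…
k=4  a_k=1  p_k/q_k = 126/13
…
k=7  a_k=1  p_k/q_k = 1464/151
k=8  a_k=8  p_k/q_k = 12953/1336
…
k=10  a_k=5  p_k/q_k = 85038/8771
k=11  a_k=1  p_k/q_k = 99455/10258
k=12  a_k=1  p_k/q_k = 184493/19029
k=13  a_k=3  p_k/q_k = 652934/67345
k=14  a_k=2  p_k/q_k = 1490361/153719
k=15  a_k=1  p_k/q_k = 2143295/221064
(x₁, y₁) = (2143295, 221064);  2143295² − 94·221064² = 1 ✓
k=2:  x_2 = 2143295·2143295+94·221064·221064 = 9187426914049,  y_2 = 2143295·221064+221064·2143295 = 947610731760
k=3:  x_3 = 2143295·9187426914049+94·221064·947610731760 = 39382732335491159615,  y_3 = 2143295·947610731760+221064·9187426914049 = 4062018686654877336
k=4:  x_4 = 2143295·39382732335491159615+94·221064·4062018686654877336 = 168817626601983862467148801,  y_4 = 2143295·4062018686654877336+221064·39382732335491159615 = 17412208682026983028992480
k=5:  x_5 = 2143295·168817626601983862467148801+94·221064·17412208682026983028992480 = 723651950015758622280719887718975,  y_5 = 2143295·17412208682026983028992480+221064·168817626601983862467148801 = 74638999614285983163562219965864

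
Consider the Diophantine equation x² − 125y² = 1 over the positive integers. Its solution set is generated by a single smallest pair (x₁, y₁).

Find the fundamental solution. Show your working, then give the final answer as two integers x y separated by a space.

930249 83204

√125 → a₀=11, period (5,1,1,5,22); ℓ=5 odd so k=9
i=0: a=11 ⇒ p=11, q=1
i=1: a=5 ⇒ p=56, q=5
i=2: a=1 ⇒ p=67, q=6
…
i=4: a=5 ⇒ p=682, q=61
i=5: a=22 ⇒ p=15127, q=1353
i=6: a=5 ⇒ p=76317, q=6826
i=7: a=1 ⇒ p=91444, q=8179
i=8: a=1 ⇒ p=167761, q=15005
i=9: a=5 ⇒ p=930249, q=83204
→ (930249, 83204).  Check: 930249²=865363202001, 125·83204²=865363202000, difference 1.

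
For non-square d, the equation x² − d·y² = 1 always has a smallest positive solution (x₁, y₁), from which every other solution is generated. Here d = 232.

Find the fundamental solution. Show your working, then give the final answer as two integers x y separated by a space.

19603 1287

[15; 4,3,7,3,4,30] for √232; ℓ=6 ⇒ convergent index 5
step 0: (15, 1)  from 15·(1,0) + (0,1)
step 1: (61, 4)  from 4·(15,1) + (1,0)
step 2: (198, 13)  from 3·(61,4) + (15,1)
step 3: (1447, 95)  from 7·(198,13) + (61,4)
step 4: (4539, 298)  from 3·(1447,95) + (198,13)
step 5: (19603, 1287)  from 4·(4539,298) + (1447,95)
(x₁, y₁) = (19603, 1287);  19603² − 232·1287² = 1 ✓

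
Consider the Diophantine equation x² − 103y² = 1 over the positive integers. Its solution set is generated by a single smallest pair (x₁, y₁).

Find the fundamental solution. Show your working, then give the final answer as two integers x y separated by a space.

√103 → a₀=10, period (6,1,2,1,1,9,1,1,2,1,6,20); ℓ=12 even so k=11
a_0=10:  p_0=10·1+0=10,  q_0=10·0+1=1
…
a_4=1:  p_4=1·203+71=274,  q_4=1·20+7=27
a_5=1:  p_5=1·274+203=477,  q_5=1·27+20=47
a_6=9:  p_6=9·477+274=4567,  q_6=9·47+27=450
a_7=1:  p_7=1·4567+477=5044,  q_7=1·450+47=497
a_8=1:  p_8=1·5044+4567=9611,  q_8=1·497+450=947
a_9=2:  p_9=2·9611+5044=24266,  q_9=2·947+497=2391
a_10=1:  p_10=1·24266+9611=33877,  q_10=1·2391+947=3338
a_11=6:  p_11=6·33877+24266=227528,  q_11=6·3338+2391=22419
→ (227528, 22419).  Check: 227528²=51768990784, 103·22419²=51768990783, difference 1.

227528 22419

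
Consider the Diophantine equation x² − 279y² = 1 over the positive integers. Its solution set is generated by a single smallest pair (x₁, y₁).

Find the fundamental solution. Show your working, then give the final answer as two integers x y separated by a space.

1520 91

√279 → a₀=16, period (1,2,2,1,2,2,1,32); ℓ=8 even so k=7
k=0  a_k=16  p_k/q_k = 16/1
k=1  a_k=1  p_k/q_k = 17/1
…
k=3  a_k=2  p_k/q_k = 117/7
k=4  a_k=1  p_k/q_k = 167/10
k=5  a_k=2  p_k/q_k = 451/27
k=6  a_k=2  p_k/q_k = 1069/64
k=7  a_k=1  p_k/q_k = 1520/91
fundamental: x₁=1520, y₁=91  (since 2310400 − 279·8281 = 1)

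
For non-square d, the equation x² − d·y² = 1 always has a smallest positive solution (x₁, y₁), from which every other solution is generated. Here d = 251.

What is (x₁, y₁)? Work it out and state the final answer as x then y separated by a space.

d=251: √d = [15; 1,5,2,1,2,…,5,1,30] (ℓ=14, even), read p_13/q_13
k=0  a_k=15  p_k/q_k = 15/1
k=1  a_k=1  p_k/q_k = 16/1
…
k=4  a_k=1  p_k/q_k = 301/19
…
k=6  a_k=2  p_k/q_k = 1917/121
…
k=8  a_k=2  p_k/q_k = 61043/3853
…
k=12  a_k=5  p_k/q_k = 3097857/195535
k=13  a_k=1  p_k/q_k = 3674890/231957
(x₁, y₁) = (3674890, 231957);  3674890² − 251·231957² = 1 ✓

3674890 231957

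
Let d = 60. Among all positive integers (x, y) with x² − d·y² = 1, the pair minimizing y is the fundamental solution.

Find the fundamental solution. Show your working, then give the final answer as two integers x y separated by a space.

31 4

d=60: √d = [7; 1,2,1,14] (ℓ=4, even), read p_3/q_3
step 0: (7, 1)  from 7·(1,0) + (0,1)
step 1: (8, 1)  from 1·(7,1) + (1,0)
step 2: (23, 3)  from 2·(8,1) + (7,1)
step 3: (31, 4)  from 1·(23,3) + (8,1)
fundamental: x₁=31, y₁=4  (since 961 − 60·16 = 1)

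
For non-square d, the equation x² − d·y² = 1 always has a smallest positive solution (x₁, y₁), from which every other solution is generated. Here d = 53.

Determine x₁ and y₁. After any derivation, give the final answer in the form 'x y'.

66249 9100

[7; 3,1,1,3,14] for √53; ℓ=5 ⇒ convergent index 9
a_0=7:  p_0=7·1+0=7,  q_0=7·0+1=1
…
a_7=1:  p_7=1·7979+2599=10578,  q_7=1·1096+357=1453
a_8=1:  p_8=1·10578+7979=18557,  q_8=1·1453+1096=2549
a_9=3:  p_9=3·18557+10578=66249,  q_9=3·2549+1453=9100
→ (66249, 9100).  Check: 66249²=4388930001, 53·9100²=4388930000, difference 1.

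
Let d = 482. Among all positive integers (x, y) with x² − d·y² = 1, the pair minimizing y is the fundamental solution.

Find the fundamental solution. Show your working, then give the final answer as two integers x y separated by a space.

√482 = [21; 1,20,1,42, …], period ℓ=4 (even) → k=3
a_0=21:  p_0=21·1+0=21,  q_0=21·0+1=1
…
a_2=20:  p_2=20·22+21=461,  q_2=20·1+1=21
a_3=1:  p_3=1·461+22=483,  q_3=1·21+1=22
(x₁, y₁) = (483, 22);  483² − 482·22² = 1 ✓

483 22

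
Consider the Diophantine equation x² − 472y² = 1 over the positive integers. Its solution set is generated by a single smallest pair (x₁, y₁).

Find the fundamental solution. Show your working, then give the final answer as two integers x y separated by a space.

306917 14127

√472 = [21; 1,2,1,1,1,…,2,1,42, …], period ℓ=14 (even) → k=13
k=0  a_k=21  p_k/q_k = 21/1
k=1  a_k=1  p_k/q_k = 22/1
k=2  a_k=2  p_k/q_k = 65/3
…
k=7  a_k=5  p_k/q_k = 5779/266
k=8  a_k=4  p_k/q_k = 24224/1115
k=9  a_k=1  p_k/q_k = 30003/1381
k=10  a_k=1  p_k/q_k = 54227/2496
k=11  a_k=1  p_k/q_k = 84230/3877
k=12  a_k=2  p_k/q_k = 222687/10250
k=13  a_k=1  p_k/q_k = 306917/14127
→ (306917, 14127).  Check: 306917²=94198044889, 472·14127²=94198044888, difference 1.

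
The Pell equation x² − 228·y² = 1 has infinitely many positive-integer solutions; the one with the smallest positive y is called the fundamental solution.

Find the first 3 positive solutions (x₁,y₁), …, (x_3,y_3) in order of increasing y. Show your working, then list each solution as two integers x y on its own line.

d=228: √d = [15; 10,30] (ℓ=2, even), read p_1/q_1
k=0  a_k=15  p_k/q_k = 15/1
k=1  a_k=10  p_k/q_k = 151/10
fundamental: x₁=151, y₁=10  (since 22801 − 228·100 = 1)
(151+10√228)^2 = 45601 + 3020√228
(151+10√228)^3 = 13771351 + 912030√228

151 10
45601 3020
13771351 912030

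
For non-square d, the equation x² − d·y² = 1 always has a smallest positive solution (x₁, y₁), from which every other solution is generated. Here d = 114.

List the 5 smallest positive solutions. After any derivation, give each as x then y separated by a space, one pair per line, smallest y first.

1025 96
2101249 196800
4307559425 403439904
8830494720001 827051606400
18102509868442625 1695455389680096

[10; 1,2,10,2,1,20] for √114; ℓ=6 ⇒ convergent index 5
k=0  a_k=10  p_k/q_k = 10/1
k=1  a_k=1  p_k/q_k = 11/1
k=2  a_k=2  p_k/q_k = 32/3
k=3  a_k=10  p_k/q_k = 331/31
k=4  a_k=2  p_k/q_k = 694/65
k=5  a_k=1  p_k/q_k = 1025/96
→ (1025, 96).  Check: 1025²=1050625, 114·96²=1050624, difference 1.
k=2:  x_2 = 1025·1025+114·96·96 = 2101249,  y_2 = 1025·96+96·1025 = 196800
k=3:  x_3 = 1025·2101249+114·96·196800 = 4307559425,  y_3 = 1025·196800+96·2101249 = 403439904
k=4:  x_4 = 1025·4307559425+114·96·403439904 = 8830494720001,  y_4 = 1025·403439904+96·4307559425 = 827051606400
k=5:  x_5 = 1025·8830494720001+114·96·827051606400 = 18102509868442625,  y_5 = 1025·827051606400+96·8830494720001 = 1695455389680096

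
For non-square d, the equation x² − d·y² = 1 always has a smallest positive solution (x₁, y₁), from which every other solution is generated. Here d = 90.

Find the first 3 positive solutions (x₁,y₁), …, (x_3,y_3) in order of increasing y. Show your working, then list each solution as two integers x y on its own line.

19 2
721 76
27379 2886

√90 = [9; 2,18, …], period ℓ=2 (even) → k=1
step 0: (9, 1)  from 9·(1,0) + (0,1)
step 1: (19, 2)  from 2·(9,1) + (1,0)
→ (19, 2).  Check: 19²=361, 90·2²=360, difference 1.
(19+2√90)^2 = 721 + 76√90
(19+2√90)^3 = 27379 + 2886√90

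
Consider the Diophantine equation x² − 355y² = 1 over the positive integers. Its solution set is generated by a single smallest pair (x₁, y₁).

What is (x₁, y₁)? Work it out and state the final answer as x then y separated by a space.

√355 → a₀=18, period (1,5,3,3,1,6,1,3,3,5,1,36); ℓ=12 even so k=11
i=0: a=18 ⇒ p=18, q=1
…
i=4: a=3 ⇒ p=1187, q=63
…
i=6: a=6 ⇒ p=10457, q=555
i=7: a=1 ⇒ p=12002, q=637
i=8: a=3 ⇒ p=46463, q=2466
i=9: a=3 ⇒ p=151391, q=8035
i=10: a=5 ⇒ p=803418, q=42641
i=11: a=1 ⇒ p=954809, q=50676
fundamental: x₁=954809, y₁=50676  (since 911660226481 − 355·2568056976 = 1)

954809 50676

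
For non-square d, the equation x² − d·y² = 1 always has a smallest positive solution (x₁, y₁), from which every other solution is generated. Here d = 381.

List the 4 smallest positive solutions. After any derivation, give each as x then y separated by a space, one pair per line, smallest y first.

√381 → a₀=19, period (1,1,12,1,1,38); ℓ=6 even so k=5
i=0: a=19 ⇒ p=19, q=1
i=1: a=1 ⇒ p=20, q=1
…
i=3: a=12 ⇒ p=488, q=25
i=4: a=1 ⇒ p=527, q=27
i=5: a=1 ⇒ p=1015, q=52
fundamental: x₁=1015, y₁=52  (since 1030225 − 381·2704 = 1)
k=2:  x_2 = 1015·1015+381·52·52 = 2060449,  y_2 = 1015·52+52·1015 = 105560
k=3:  x_3 = 1015·2060449+381·52·105560 = 4182710455,  y_3 = 1015·105560+52·2060449 = 214286748
k=4:  x_4 = 1015·4182710455+381·52·214286748 = 8490900163201,  y_4 = 1015·214286748+52·4182710455 = 435001992880

1015 52
2060449 105560
4182710455 214286748
8490900163201 435001992880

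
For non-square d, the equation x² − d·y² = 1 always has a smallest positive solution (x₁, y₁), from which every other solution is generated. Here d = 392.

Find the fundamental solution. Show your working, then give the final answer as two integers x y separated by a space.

99 5

d=392: √d = [19; 1,3,1,38] (ℓ=4, even), read p_3/q_3
step 0: (19, 1)  from 19·(1,0) + (0,1)
…
step 2: (79, 4)  from 3·(20,1) + (19,1)
step 3: (99, 5)  from 1·(79,4) + (20,1)
(x₁, y₁) = (99, 5);  99² − 392·5² = 1 ✓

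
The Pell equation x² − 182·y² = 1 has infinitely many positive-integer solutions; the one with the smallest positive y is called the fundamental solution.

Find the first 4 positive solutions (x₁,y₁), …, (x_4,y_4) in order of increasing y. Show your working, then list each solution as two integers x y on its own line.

√182 = [13; 2,26, …], period ℓ=2 (even) → k=1
step 0: (13, 1)  from 13·(1,0) + (0,1)
step 1: (27, 2)  from 2·(13,1) + (1,0)
→ (27, 2).  Check: 27²=729, 182·2²=728, difference 1.
(x_2, y_2) = (27·27 + 182·2·2, 27·2 + 2·27) = (1457, 108)
(x_3, y_3) = (27·1457 + 182·2·108, 27·108 + 2·1457) = (78651, 5830)
(x_4, y_4) = (27·78651 + 182·2·5830, 27·5830 + 2·78651) = (4245697, 314712)

27 2
1457 108
78651 5830
4245697 314712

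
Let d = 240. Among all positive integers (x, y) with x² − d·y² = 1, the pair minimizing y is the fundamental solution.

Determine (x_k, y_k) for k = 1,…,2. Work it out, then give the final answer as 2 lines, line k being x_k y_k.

d=240: √d = [15; 2,30] (ℓ=2, even), read p_1/q_1
k=0  a_k=15  p_k/q_k = 15/1
k=1  a_k=2  p_k/q_k = 31/2
fundamental: x₁=31, y₁=2  (since 961 − 240·4 = 1)
n=2: (31,2)∘(31,2) = (31·31+240·2·2, 31·2+2·31) = (1921,124)

31 2
1921 124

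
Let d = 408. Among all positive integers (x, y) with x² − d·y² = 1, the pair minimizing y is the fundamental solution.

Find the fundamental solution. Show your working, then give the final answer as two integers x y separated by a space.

√408 → a₀=20, period (5,40); ℓ=2 even so k=1
i=0: a=20 ⇒ p=20, q=1
i=1: a=5 ⇒ p=101, q=5
fundamental: x₁=101, y₁=5  (since 10201 − 408·25 = 1)

101 5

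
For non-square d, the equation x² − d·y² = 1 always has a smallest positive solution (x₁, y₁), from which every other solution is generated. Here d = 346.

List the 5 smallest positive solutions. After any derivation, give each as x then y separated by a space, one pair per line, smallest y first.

17299 930
598510801 32176140
20707276675699 1113230090790
716430357827323201 38515534648976280
24787057499402451432499 1332560466672051244650

√346 = [18; 1,1,1,1,36, …], period ℓ=5 (odd) → k=9
k=0  a_k=18  p_k/q_k = 18/1
k=1  a_k=1  p_k/q_k = 19/1
…
k=5  a_k=36  p_k/q_k = 3404/183
k=6  a_k=1  p_k/q_k = 3497/188
…
k=8  a_k=1  p_k/q_k = 10398/559
k=9  a_k=1  p_k/q_k = 17299/930
→ (17299, 930).  Check: 17299²=299255401, 346·930²=299255400, difference 1.
(17299+930√346)^2 = 598510801 + 32176140√346
(17299+930√346)^3 = 20707276675699 + 1113230090790√346
(17299+930√346)^4 = 716430357827323201 + 38515534648976280√346
(17299+930√346)^5 = 24787057499402451432499 + 1332560466672051244650√346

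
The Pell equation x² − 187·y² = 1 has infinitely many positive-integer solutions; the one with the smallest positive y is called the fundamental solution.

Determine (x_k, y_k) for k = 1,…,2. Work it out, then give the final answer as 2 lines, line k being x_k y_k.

[13; 1,2,13,2,1,26] for √187; ℓ=6 ⇒ convergent index 5
a_0=13:  p_0=13·1+0=13,  q_0=13·0+1=1
…
a_2=2:  p_2=2·14+13=41,  q_2=2·1+1=3
…
a_4=2:  p_4=2·547+41=1135,  q_4=2·40+3=83
a_5=1:  p_5=1·1135+547=1682,  q_5=1·83+40=123
→ (1682, 123).  Check: 1682²=2829124, 187·123²=2829123, difference 1.
n=2: (1682,123)∘(1682,123) = (1682·1682+187·123·123, 1682·123+123·1682) = (5658247,413772)

1682 123
5658247 413772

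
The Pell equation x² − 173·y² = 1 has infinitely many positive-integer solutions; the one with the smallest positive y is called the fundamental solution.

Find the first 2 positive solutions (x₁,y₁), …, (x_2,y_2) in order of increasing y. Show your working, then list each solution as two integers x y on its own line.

2499849 190060
12498490045601 950242601880

[13; 6,1,1,6,26] for √173; ℓ=5 ⇒ convergent index 9
i=0: a=13 ⇒ p=13, q=1
i=1: a=6 ⇒ p=79, q=6
i=2: a=1 ⇒ p=92, q=7
i=3: a=1 ⇒ p=171, q=13
i=4: a=6 ⇒ p=1118, q=85
i=5: a=26 ⇒ p=29239, q=2223
i=6: a=6 ⇒ p=176552, q=13423
i=7: a=1 ⇒ p=205791, q=15646
i=8: a=1 ⇒ p=382343, q=29069
i=9: a=6 ⇒ p=2499849, q=190060
→ (2499849, 190060).  Check: 2499849²=6249245022801, 173·190060²=6249245022800, difference 1.
(2499849+190060√173)^2 = 12498490045601 + 950242601880√173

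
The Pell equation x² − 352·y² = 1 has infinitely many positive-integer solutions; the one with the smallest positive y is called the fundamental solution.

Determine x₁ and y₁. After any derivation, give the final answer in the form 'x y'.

77617 4137

[18; 1,3,5,9,5,3,1,36] for √352; ℓ=8 ⇒ convergent index 7
a_0=18:  p_0=18·1+0=18,  q_0=18·0+1=1
a_1=1:  p_1=1·18+1=19,  q_1=1·1+0=1
…
a_3=5:  p_3=5·75+19=394,  q_3=5·4+1=21
…
a_6=3:  p_6=3·18499+3621=59118,  q_6=3·986+193=3151
a_7=1:  p_7=1·59118+18499=77617,  q_7=1·3151+986=4137
(x₁, y₁) = (77617, 4137);  77617² − 352·4137² = 1 ✓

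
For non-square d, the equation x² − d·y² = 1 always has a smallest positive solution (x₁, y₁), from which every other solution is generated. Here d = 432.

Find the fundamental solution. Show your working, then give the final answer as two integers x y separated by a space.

√432 = [20; 1,3,1,1,1,3,1,40, …], period ℓ=8 (even) → k=7
step 0: (20, 1)  from 20·(1,0) + (0,1)
step 1: (21, 1)  from 1·(20,1) + (1,0)
step 2: (83, 4)  from 3·(21,1) + (20,1)
step 3: (104, 5)  from 1·(83,4) + (21,1)
step 4: (187, 9)  from 1·(104,5) + (83,4)
step 5: (291, 14)  from 1·(187,9) + (104,5)
step 6: (1060, 51)  from 3·(291,14) + (187,9)
step 7: (1351, 65)  from 1·(1060,51) + (291,14)
fundamental: x₁=1351, y₁=65  (since 1825201 − 432·4225 = 1)

1351 65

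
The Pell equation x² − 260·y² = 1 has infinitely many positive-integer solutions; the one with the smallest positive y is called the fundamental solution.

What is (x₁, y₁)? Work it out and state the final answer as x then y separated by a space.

[16; 8,32] for √260; ℓ=2 ⇒ convergent index 1
i=0: a=16 ⇒ p=16, q=1
i=1: a=8 ⇒ p=129, q=8
(x₁, y₁) = (129, 8);  129² − 260·8² = 1 ✓

129 8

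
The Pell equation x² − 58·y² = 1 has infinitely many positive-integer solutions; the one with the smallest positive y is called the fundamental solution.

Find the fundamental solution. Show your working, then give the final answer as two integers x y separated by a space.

19603 2574

[7; 1,1,1,1,1,1,14] for √58; ℓ=7 ⇒ convergent index 13
step 0: (7, 1)  from 7·(1,0) + (0,1)
step 1: (8, 1)  from 1·(7,1) + (1,0)
step 2: (15, 2)  from 1·(8,1) + (7,1)
step 3: (23, 3)  from 1·(15,2) + (8,1)
step 4: (38, 5)  from 1·(23,3) + (15,2)
step 5: (61, 8)  from 1·(38,5) + (23,3)
step 6: (99, 13)  from 1·(61,8) + (38,5)
step 7: (1447, 190)  from 14·(99,13) + (61,8)
step 8: (1546, 203)  from 1·(1447,190) + (99,13)
step 9: (2993, 393)  from 1·(1546,203) + (1447,190)
step 10: (4539, 596)  from 1·(2993,393) + (1546,203)
step 11: (7532, 989)  from 1·(4539,596) + (2993,393)
step 12: (12071, 1585)  from 1·(7532,989) + (4539,596)
step 13: (19603, 2574)  from 1·(12071,1585) + (7532,989)
→ (19603, 2574).  Check: 19603²=384277609, 58·2574²=384277608, difference 1.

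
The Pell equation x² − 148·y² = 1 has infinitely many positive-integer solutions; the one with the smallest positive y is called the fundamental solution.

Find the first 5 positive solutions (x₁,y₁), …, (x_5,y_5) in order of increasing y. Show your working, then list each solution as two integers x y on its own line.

√148 = [12; 6,24, …], period ℓ=2 (even) → k=1
k=0  a_k=12  p_k/q_k = 12/1
k=1  a_k=6  p_k/q_k = 73/6
fundamental: x₁=73, y₁=6  (since 5329 − 148·36 = 1)
k=2:  x_2 = 73·73+148·6·6 = 10657,  y_2 = 73·6+6·73 = 876
k=3:  x_3 = 73·10657+148·6·876 = 1555849,  y_3 = 73·876+6·10657 = 127890
k=4:  x_4 = 73·1555849+148·6·127890 = 227143297,  y_4 = 73·127890+6·1555849 = 18671064
k=5:  x_5 = 73·227143297+148·6·18671064 = 33161365513,  y_5 = 73·18671064+6·227143297 = 2725847454

73 6
10657 876
1555849 127890
227143297 18671064
33161365513 2725847454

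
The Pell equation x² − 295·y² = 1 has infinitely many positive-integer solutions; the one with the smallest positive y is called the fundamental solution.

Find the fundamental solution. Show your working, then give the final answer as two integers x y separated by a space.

2024999 117900

d=295: √d = [17; 5,1,2,3,2,6,2,3,2,1,5,34] (ℓ=12, even), read p_11/q_11
i=0: a=17 ⇒ p=17, q=1
…
i=2: a=1 ⇒ p=103, q=6
…
i=5: a=2 ⇒ p=2250, q=131
…
i=7: a=2 ⇒ p=31208, q=1817
…
i=10: a=1 ⇒ p=355517, q=20699
i=11: a=5 ⇒ p=2024999, q=117900
(x₁, y₁) = (2024999, 117900);  2024999² − 295·117900² = 1 ✓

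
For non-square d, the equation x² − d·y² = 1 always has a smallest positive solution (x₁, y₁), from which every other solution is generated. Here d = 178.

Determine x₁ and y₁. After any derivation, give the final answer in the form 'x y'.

1601 120

d=178: √d = [13; 2,1,12,1,2,26] (ℓ=6, even), read p_5/q_5
i=0: a=13 ⇒ p=13, q=1
…
i=2: a=1 ⇒ p=40, q=3
i=3: a=12 ⇒ p=507, q=38
i=4: a=1 ⇒ p=547, q=41
i=5: a=2 ⇒ p=1601, q=120
(x₁, y₁) = (1601, 120);  1601² − 178·120² = 1 ✓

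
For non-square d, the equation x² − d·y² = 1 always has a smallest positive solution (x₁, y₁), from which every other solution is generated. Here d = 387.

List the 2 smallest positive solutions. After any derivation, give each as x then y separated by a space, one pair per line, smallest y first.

√387 → a₀=19, period (1,2,19,2,1,38); ℓ=6 even so k=5
k=0  a_k=19  p_k/q_k = 19/1
k=1  a_k=1  p_k/q_k = 20/1
…
k=3  a_k=19  p_k/q_k = 1141/58
k=4  a_k=2  p_k/q_k = 2341/119
k=5  a_k=1  p_k/q_k = 3482/177
→ (3482, 177).  Check: 3482²=12124324, 387·177²=12124323, difference 1.
(x_2, y_2) = (3482·3482 + 387·177·177, 3482·177 + 177·3482) = (24248647, 1232628)

3482 177
24248647 1232628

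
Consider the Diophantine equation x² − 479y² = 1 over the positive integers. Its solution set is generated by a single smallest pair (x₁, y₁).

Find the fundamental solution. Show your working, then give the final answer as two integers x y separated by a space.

√479 = [21; 1,7,1,3,2,21,2,3,1,7,1,42, …], period ℓ=12 (even) → k=11
k=0  a_k=21  p_k/q_k = 21/1
k=1  a_k=1  p_k/q_k = 22/1
k=2  a_k=7  p_k/q_k = 175/8
…
k=4  a_k=3  p_k/q_k = 766/35
…
k=6  a_k=21  p_k/q_k = 37075/1694
…
k=8  a_k=3  p_k/q_k = 264712/12095
…
k=10  a_k=7  p_k/q_k = 2648849/121029
k=11  a_k=1  p_k/q_k = 2989440/136591
(x₁, y₁) = (2989440, 136591);  2989440² − 479·136591² = 1 ✓

2989440 136591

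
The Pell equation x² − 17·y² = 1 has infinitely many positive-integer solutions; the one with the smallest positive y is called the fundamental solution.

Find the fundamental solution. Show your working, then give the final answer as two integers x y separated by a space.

33 8

√17 = [4; 8, …], period ℓ=1 (odd) → k=1
a_0=4:  p_0=4·1+0=4,  q_0=4·0+1=1
a_1=8:  p_1=8·4+1=33,  q_1=8·1+0=8
→ (33, 8).  Check: 33²=1089, 17·8²=1088, difference 1.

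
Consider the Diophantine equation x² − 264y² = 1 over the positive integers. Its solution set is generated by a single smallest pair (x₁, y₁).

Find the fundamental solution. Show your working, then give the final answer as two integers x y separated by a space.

65 4

d=264: √d = [16; 4,32] (ℓ=2, even), read p_1/q_1
i=0: a=16 ⇒ p=16, q=1
i=1: a=4 ⇒ p=65, q=4
→ (65, 4).  Check: 65²=4225, 264·4²=4224, difference 1.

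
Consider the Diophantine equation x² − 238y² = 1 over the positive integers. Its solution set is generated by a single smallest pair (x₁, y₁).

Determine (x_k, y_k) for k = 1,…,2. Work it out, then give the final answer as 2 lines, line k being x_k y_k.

d=238: √d = [15; 2,2,1,14,1,2,2,30] (ℓ=8, even), read p_7/q_7
a_0=15:  p_0=15·1+0=15,  q_0=15·0+1=1
a_1=2:  p_1=2·15+1=31,  q_1=2·1+0=2
a_2=2:  p_2=2·31+15=77,  q_2=2·2+1=5
…
a_4=14:  p_4=14·108+77=1589,  q_4=14·7+5=103
…
a_6=2:  p_6=2·1697+1589=4983,  q_6=2·110+103=323
a_7=2:  p_7=2·4983+1697=11663,  q_7=2·323+110=756
→ (11663, 756).  Check: 11663²=136025569, 238·756²=136025568, difference 1.
k=2:  x_2 = 11663·11663+238·756·756 = 272051137,  y_2 = 11663·756+756·11663 = 17634456

11663 756
272051137 17634456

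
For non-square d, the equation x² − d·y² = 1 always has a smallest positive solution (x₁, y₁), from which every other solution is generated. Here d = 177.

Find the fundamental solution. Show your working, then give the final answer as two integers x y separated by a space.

62423 4692

d=177: √d = [13; 3,3,2,8,2,3,3,26] (ℓ=8, even), read p_7/q_7
i=0: a=13 ⇒ p=13, q=1
i=1: a=3 ⇒ p=40, q=3
…
i=3: a=2 ⇒ p=306, q=23
i=4: a=8 ⇒ p=2581, q=194
i=5: a=2 ⇒ p=5468, q=411
i=6: a=3 ⇒ p=18985, q=1427
i=7: a=3 ⇒ p=62423, q=4692
→ (62423, 4692).  Check: 62423²=3896630929, 177·4692²=3896630928, difference 1.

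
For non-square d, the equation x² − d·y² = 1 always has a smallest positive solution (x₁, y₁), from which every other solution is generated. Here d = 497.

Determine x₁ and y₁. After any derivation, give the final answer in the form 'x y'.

[22; 3,2,2,5,6,5,2,2,3,44] for √497; ℓ=10 ⇒ convergent index 9
i=0: a=22 ⇒ p=22, q=1
i=1: a=3 ⇒ p=67, q=3
…
i=6: a=5 ⇒ p=65476, q=2937
i=7: a=2 ⇒ p=143637, q=6443
i=8: a=2 ⇒ p=352750, q=15823
i=9: a=3 ⇒ p=1201887, q=53912
(x₁, y₁) = (1201887, 53912);  1201887² − 497·53912² = 1 ✓

1201887 53912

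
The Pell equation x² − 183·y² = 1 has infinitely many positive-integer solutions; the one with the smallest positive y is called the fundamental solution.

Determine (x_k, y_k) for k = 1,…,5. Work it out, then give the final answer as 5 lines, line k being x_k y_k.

487 36
474337 35064
462003751 34152300
449991179137 33264305136
438290946475687 32399399050164

√183 → a₀=13, period (1,1,8,1,1,26); ℓ=6 even so k=5
a_0=13:  p_0=13·1+0=13,  q_0=13·0+1=1
a_1=1:  p_1=1·13+1=14,  q_1=1·1+0=1
a_2=1:  p_2=1·14+13=27,  q_2=1·1+1=2
a_3=8:  p_3=8·27+14=230,  q_3=8·2+1=17
a_4=1:  p_4=1·230+27=257,  q_4=1·17+2=19
a_5=1:  p_5=1·257+230=487,  q_5=1·19+17=36
→ (487, 36).  Check: 487²=237169, 183·36²=237168, difference 1.
(x_2, y_2) = (487·487 + 183·36·36, 487·36 + 36·487) = (474337, 35064)
(x_3, y_3) = (487·474337 + 183·36·35064, 487·35064 + 36·474337) = (462003751, 34152300)
(x_4, y_4) = (487·462003751 + 183·36·34152300, 487·34152300 + 36·462003751) = (449991179137, 33264305136)
(x_5, y_5) = (487·449991179137 + 183·36·33264305136, 487·33264305136 + 36·449991179137) = (438290946475687, 32399399050164)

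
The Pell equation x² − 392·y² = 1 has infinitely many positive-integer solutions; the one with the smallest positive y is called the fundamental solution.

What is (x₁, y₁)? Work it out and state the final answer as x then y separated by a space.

99 5

√392 → a₀=19, period (1,3,1,38); ℓ=4 even so k=3
a_0=19:  p_0=19·1+0=19,  q_0=19·0+1=1
a_1=1:  p_1=1·19+1=20,  q_1=1·1+0=1
a_2=3:  p_2=3·20+19=79,  q_2=3·1+1=4
a_3=1:  p_3=1·79+20=99,  q_3=1·4+1=5
(x₁, y₁) = (99, 5);  99² − 392·5² = 1 ✓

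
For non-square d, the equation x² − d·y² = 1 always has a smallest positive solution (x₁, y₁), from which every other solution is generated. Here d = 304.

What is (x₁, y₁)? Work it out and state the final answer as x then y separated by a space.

d=304: √d = [17; 2,3,2,1,1,1,1,1,2,3,2,34] (ℓ=12, even), read p_11/q_11
k=0  a_k=17  p_k/q_k = 17/1
k=1  a_k=2  p_k/q_k = 35/2
k=2  a_k=3  p_k/q_k = 122/7
…
k=4  a_k=1  p_k/q_k = 401/23
…
k=6  a_k=1  p_k/q_k = 1081/62
…
k=8  a_k=1  p_k/q_k = 2842/163
k=9  a_k=2  p_k/q_k = 7445/427
k=10  a_k=3  p_k/q_k = 25177/1444
k=11  a_k=2  p_k/q_k = 57799/3315
→ (57799, 3315).  Check: 57799²=3340724401, 304·3315²=3340724400, difference 1.

57799 3315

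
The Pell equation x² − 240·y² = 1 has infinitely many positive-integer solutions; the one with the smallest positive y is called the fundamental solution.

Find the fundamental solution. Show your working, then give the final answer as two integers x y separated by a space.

31 2

d=240: √d = [15; 2,30] (ℓ=2, even), read p_1/q_1
k=0  a_k=15  p_k/q_k = 15/1
k=1  a_k=2  p_k/q_k = 31/2
fundamental: x₁=31, y₁=2  (since 961 − 240·4 = 1)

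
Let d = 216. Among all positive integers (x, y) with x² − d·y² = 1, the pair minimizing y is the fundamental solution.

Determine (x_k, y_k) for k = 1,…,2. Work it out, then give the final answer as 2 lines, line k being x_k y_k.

485 33
470449 32010

√216 → a₀=14, period (1,2,3,2,1,28); ℓ=6 even so k=5
i=0: a=14 ⇒ p=14, q=1
…
i=2: a=2 ⇒ p=44, q=3
…
i=4: a=2 ⇒ p=338, q=23
i=5: a=1 ⇒ p=485, q=33
→ (485, 33).  Check: 485²=235225, 216·33²=235224, difference 1.
k=2:  x_2 = 485·485+216·33·33 = 470449,  y_2 = 485·33+33·485 = 32010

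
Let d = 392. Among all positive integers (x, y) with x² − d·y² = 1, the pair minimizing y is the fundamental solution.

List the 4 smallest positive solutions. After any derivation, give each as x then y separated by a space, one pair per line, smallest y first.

√392 → a₀=19, period (1,3,1,38); ℓ=4 even so k=3
k=0  a_k=19  p_k/q_k = 19/1
k=1  a_k=1  p_k/q_k = 20/1
k=2  a_k=3  p_k/q_k = 79/4
k=3  a_k=1  p_k/q_k = 99/5
→ (99, 5).  Check: 99²=9801, 392·5²=9800, difference 1.
k=2:  x_2 = 99·99+392·5·5 = 19601,  y_2 = 99·5+5·99 = 990
k=3:  x_3 = 99·19601+392·5·990 = 3880899,  y_3 = 99·990+5·19601 = 196015
k=4:  x_4 = 99·3880899+392·5·196015 = 768398401,  y_4 = 99·196015+5·3880899 = 38809980

99 5
19601 990
3880899 196015
768398401 38809980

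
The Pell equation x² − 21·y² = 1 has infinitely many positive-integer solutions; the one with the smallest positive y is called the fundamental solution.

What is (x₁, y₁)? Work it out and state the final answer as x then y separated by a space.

55 12

d=21: √d = [4; 1,1,2,1,1,8] (ℓ=6, even), read p_5/q_5
i=0: a=4 ⇒ p=4, q=1
i=1: a=1 ⇒ p=5, q=1
i=2: a=1 ⇒ p=9, q=2
i=3: a=2 ⇒ p=23, q=5
i=4: a=1 ⇒ p=32, q=7
i=5: a=1 ⇒ p=55, q=12
fundamental: x₁=55, y₁=12  (since 3025 − 21·144 = 1)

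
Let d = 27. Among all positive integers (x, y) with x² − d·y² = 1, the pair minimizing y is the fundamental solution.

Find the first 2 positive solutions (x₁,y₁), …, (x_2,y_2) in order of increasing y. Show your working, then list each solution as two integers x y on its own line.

√27 → a₀=5, period (5,10); ℓ=2 even so k=1
k=0  a_k=5  p_k/q_k = 5/1
k=1  a_k=5  p_k/q_k = 26/5
(x₁, y₁) = (26, 5);  26² − 27·5² = 1 ✓
(26+5√27)^2 = 1351 + 260√27

26 5
1351 260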